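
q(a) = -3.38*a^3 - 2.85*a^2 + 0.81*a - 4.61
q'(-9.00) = -769.23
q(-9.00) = 2221.27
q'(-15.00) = -2195.19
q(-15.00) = 10749.49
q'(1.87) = -45.31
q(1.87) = -35.16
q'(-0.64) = 0.30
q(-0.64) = -5.41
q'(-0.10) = 1.28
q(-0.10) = -4.72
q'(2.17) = -59.31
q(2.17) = -50.81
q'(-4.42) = -172.10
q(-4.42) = 228.00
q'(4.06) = -189.48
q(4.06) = -274.50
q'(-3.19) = -84.19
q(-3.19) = 73.52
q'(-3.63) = -112.11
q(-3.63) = 116.57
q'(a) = -10.14*a^2 - 5.7*a + 0.81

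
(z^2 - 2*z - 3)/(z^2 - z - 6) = (z + 1)/(z + 2)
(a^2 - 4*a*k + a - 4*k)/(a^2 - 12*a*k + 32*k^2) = (a + 1)/(a - 8*k)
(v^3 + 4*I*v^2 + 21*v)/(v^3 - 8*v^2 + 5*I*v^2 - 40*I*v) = (v^2 + 4*I*v + 21)/(v^2 + v*(-8 + 5*I) - 40*I)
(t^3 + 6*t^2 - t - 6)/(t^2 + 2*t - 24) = (t^2 - 1)/(t - 4)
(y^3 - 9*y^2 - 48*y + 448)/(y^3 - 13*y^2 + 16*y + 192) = (y + 7)/(y + 3)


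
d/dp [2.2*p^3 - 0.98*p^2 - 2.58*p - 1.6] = 6.6*p^2 - 1.96*p - 2.58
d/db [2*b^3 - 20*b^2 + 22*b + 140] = 6*b^2 - 40*b + 22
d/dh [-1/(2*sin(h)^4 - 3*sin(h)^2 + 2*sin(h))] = 2*(1 - sin(3*h))*cos(h)/((2*sin(h)^3 - 3*sin(h) + 2)^2*sin(h)^2)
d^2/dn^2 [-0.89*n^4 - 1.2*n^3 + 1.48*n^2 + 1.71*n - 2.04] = -10.68*n^2 - 7.2*n + 2.96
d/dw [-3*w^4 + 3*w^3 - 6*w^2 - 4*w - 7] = -12*w^3 + 9*w^2 - 12*w - 4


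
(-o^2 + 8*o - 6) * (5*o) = -5*o^3 + 40*o^2 - 30*o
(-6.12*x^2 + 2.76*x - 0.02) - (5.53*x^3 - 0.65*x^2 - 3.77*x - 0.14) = -5.53*x^3 - 5.47*x^2 + 6.53*x + 0.12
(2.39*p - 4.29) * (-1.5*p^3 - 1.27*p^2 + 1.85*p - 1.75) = -3.585*p^4 + 3.3997*p^3 + 9.8698*p^2 - 12.119*p + 7.5075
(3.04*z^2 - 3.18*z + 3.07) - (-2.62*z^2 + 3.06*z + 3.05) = 5.66*z^2 - 6.24*z + 0.02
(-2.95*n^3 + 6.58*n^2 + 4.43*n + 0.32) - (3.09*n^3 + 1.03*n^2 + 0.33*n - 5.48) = -6.04*n^3 + 5.55*n^2 + 4.1*n + 5.8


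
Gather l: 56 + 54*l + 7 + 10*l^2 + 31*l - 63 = 10*l^2 + 85*l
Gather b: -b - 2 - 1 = -b - 3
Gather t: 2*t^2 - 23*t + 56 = 2*t^2 - 23*t + 56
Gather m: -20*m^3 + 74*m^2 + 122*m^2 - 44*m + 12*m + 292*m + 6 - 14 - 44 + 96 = -20*m^3 + 196*m^2 + 260*m + 44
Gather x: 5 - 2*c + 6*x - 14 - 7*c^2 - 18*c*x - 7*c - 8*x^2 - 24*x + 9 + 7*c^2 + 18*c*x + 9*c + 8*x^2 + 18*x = 0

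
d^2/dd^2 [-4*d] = 0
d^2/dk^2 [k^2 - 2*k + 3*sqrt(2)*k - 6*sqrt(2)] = 2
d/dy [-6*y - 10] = -6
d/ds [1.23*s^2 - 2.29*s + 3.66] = 2.46*s - 2.29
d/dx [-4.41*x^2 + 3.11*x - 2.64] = 3.11 - 8.82*x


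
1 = 1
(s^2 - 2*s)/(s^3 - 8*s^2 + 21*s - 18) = s/(s^2 - 6*s + 9)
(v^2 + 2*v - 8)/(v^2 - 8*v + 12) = (v + 4)/(v - 6)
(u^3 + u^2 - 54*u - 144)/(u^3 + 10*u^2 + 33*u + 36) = (u^2 - 2*u - 48)/(u^2 + 7*u + 12)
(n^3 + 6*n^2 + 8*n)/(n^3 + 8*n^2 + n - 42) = n*(n^2 + 6*n + 8)/(n^3 + 8*n^2 + n - 42)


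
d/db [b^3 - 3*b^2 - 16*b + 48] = 3*b^2 - 6*b - 16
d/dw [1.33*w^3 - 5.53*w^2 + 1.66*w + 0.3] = 3.99*w^2 - 11.06*w + 1.66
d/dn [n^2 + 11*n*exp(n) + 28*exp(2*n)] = 11*n*exp(n) + 2*n + 56*exp(2*n) + 11*exp(n)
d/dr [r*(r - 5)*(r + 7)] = 3*r^2 + 4*r - 35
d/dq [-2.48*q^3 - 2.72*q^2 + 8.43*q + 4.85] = -7.44*q^2 - 5.44*q + 8.43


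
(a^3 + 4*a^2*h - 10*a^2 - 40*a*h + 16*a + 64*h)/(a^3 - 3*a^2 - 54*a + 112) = (a + 4*h)/(a + 7)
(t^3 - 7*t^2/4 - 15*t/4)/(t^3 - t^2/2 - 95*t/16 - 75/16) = 4*t/(4*t + 5)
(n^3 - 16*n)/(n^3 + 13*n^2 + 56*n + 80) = n*(n - 4)/(n^2 + 9*n + 20)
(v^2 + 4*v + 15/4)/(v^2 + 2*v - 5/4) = (2*v + 3)/(2*v - 1)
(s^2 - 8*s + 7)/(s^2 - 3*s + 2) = (s - 7)/(s - 2)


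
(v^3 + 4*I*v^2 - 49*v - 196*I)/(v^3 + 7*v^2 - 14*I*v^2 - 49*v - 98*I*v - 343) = (v^2 + v*(-7 + 4*I) - 28*I)/(v^2 - 14*I*v - 49)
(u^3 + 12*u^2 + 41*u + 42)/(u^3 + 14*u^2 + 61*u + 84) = (u + 2)/(u + 4)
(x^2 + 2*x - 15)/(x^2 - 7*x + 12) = (x + 5)/(x - 4)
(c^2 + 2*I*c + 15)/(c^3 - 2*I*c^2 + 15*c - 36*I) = (c + 5*I)/(c^2 + I*c + 12)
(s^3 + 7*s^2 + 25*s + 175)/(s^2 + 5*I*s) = s + 7 - 5*I - 35*I/s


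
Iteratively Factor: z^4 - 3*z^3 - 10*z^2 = (z)*(z^3 - 3*z^2 - 10*z) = z*(z - 5)*(z^2 + 2*z) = z*(z - 5)*(z + 2)*(z)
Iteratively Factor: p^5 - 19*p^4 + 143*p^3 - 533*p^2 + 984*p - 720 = (p - 5)*(p^4 - 14*p^3 + 73*p^2 - 168*p + 144) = (p - 5)*(p - 4)*(p^3 - 10*p^2 + 33*p - 36) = (p - 5)*(p - 4)*(p - 3)*(p^2 - 7*p + 12) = (p - 5)*(p - 4)^2*(p - 3)*(p - 3)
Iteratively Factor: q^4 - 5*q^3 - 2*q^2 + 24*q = (q - 3)*(q^3 - 2*q^2 - 8*q) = (q - 3)*(q + 2)*(q^2 - 4*q) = (q - 4)*(q - 3)*(q + 2)*(q)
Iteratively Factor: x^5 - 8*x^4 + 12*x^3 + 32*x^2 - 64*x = (x - 4)*(x^4 - 4*x^3 - 4*x^2 + 16*x) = (x - 4)*(x + 2)*(x^3 - 6*x^2 + 8*x) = (x - 4)*(x - 2)*(x + 2)*(x^2 - 4*x) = (x - 4)^2*(x - 2)*(x + 2)*(x)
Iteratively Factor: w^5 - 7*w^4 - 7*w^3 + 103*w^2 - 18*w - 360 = (w + 2)*(w^4 - 9*w^3 + 11*w^2 + 81*w - 180) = (w - 3)*(w + 2)*(w^3 - 6*w^2 - 7*w + 60) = (w - 4)*(w - 3)*(w + 2)*(w^2 - 2*w - 15) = (w - 5)*(w - 4)*(w - 3)*(w + 2)*(w + 3)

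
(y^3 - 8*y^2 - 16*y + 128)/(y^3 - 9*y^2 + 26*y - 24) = (y^2 - 4*y - 32)/(y^2 - 5*y + 6)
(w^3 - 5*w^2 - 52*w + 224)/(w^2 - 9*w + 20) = (w^2 - w - 56)/(w - 5)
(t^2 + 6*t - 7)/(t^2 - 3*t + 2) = (t + 7)/(t - 2)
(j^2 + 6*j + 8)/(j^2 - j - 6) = (j + 4)/(j - 3)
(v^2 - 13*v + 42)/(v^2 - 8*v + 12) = (v - 7)/(v - 2)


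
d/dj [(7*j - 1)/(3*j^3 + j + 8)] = (21*j^3 + 7*j - (7*j - 1)*(9*j^2 + 1) + 56)/(3*j^3 + j + 8)^2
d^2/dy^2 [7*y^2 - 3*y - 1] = 14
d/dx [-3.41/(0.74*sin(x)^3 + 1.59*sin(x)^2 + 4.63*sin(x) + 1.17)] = (7.5702*sin(x)^2 + 10.8438*sin(x) + 15.7883)*cos(x)/(0.74*sin(x)^3 + 1.59*sin(x)^2 + 4.63*sin(x) + 1.17)^2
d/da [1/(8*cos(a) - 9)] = 8*sin(a)/(8*cos(a) - 9)^2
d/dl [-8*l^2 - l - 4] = -16*l - 1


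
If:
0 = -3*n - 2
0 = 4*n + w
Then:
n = -2/3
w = 8/3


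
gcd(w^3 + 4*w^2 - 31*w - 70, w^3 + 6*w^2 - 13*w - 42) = w^2 + 9*w + 14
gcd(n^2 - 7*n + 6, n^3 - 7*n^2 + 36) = n - 6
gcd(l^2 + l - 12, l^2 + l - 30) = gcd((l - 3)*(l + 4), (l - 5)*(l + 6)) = 1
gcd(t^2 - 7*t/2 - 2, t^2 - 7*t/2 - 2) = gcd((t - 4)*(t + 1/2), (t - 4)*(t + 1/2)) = t^2 - 7*t/2 - 2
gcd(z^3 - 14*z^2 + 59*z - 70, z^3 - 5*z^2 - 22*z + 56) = z^2 - 9*z + 14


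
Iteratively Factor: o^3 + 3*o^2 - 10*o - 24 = (o + 2)*(o^2 + o - 12) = (o - 3)*(o + 2)*(o + 4)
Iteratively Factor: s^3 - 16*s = (s - 4)*(s^2 + 4*s) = s*(s - 4)*(s + 4)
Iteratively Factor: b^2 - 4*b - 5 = (b + 1)*(b - 5)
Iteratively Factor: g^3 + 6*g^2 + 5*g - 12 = (g + 3)*(g^2 + 3*g - 4) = (g + 3)*(g + 4)*(g - 1)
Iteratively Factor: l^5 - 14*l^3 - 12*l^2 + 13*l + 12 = (l + 1)*(l^4 - l^3 - 13*l^2 + l + 12) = (l - 1)*(l + 1)*(l^3 - 13*l - 12) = (l - 1)*(l + 1)*(l + 3)*(l^2 - 3*l - 4) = (l - 4)*(l - 1)*(l + 1)*(l + 3)*(l + 1)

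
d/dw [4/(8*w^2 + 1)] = -64*w/(8*w^2 + 1)^2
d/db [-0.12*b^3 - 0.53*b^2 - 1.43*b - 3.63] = -0.36*b^2 - 1.06*b - 1.43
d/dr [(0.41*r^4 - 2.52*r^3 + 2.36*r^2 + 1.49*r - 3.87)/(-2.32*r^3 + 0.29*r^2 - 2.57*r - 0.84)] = (-0.9512*r^6 + 0.237800000000004*r^5 + 1.5833*r^4 + 18.4888*r^3 - 27.0821*r^2 - 1.7202*r - 11.1975)/(5.3824*r^6 - 1.3456*r^5 + 12.0089*r^4 + 2.407*r^3 + 6.1177*r^2 + 4.3176*r + 0.7056)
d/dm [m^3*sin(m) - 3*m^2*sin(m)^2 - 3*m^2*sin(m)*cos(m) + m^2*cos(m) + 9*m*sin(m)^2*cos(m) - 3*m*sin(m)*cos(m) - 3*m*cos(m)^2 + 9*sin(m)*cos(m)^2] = m^3*cos(m) + 2*m^2*sin(m) - 3*sqrt(2)*m^2*sin(2*m + pi/4) - 9*m*sin(m)/4 + 27*m*sin(3*m)/4 + 2*m*cos(m) - 3*m - 3*sqrt(2)*sin(2*m + pi/4)/2 + 9*cos(m)/2 + 9*cos(3*m)/2 - 3/2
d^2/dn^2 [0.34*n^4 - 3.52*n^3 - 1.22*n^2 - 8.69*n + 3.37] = 4.08*n^2 - 21.12*n - 2.44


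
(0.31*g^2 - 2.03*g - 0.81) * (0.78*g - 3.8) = 0.2418*g^3 - 2.7614*g^2 + 7.0822*g + 3.078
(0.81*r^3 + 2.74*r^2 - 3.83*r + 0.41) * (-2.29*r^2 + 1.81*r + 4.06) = -1.8549*r^5 - 4.8085*r^4 + 17.0187*r^3 + 3.2532*r^2 - 14.8077*r + 1.6646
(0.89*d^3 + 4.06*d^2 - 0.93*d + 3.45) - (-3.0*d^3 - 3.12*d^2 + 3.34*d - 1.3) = 3.89*d^3 + 7.18*d^2 - 4.27*d + 4.75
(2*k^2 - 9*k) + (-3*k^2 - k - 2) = -k^2 - 10*k - 2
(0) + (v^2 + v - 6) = v^2 + v - 6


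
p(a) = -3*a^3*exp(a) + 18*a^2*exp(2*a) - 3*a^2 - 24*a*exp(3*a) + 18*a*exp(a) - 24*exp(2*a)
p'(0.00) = -54.00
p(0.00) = -24.00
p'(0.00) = -54.00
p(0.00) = -24.00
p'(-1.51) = 4.70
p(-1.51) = -9.34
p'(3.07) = -2265239.20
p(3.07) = -669668.47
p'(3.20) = -3496689.39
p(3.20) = -1038476.72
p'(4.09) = -65413316.77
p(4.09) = -19946969.24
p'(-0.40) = -15.20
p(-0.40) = -11.78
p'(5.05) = -1446599594.18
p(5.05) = -449780297.22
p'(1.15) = -2891.88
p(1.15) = -824.36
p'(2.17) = -105929.00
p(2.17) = -30268.47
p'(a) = -3*a^3*exp(a) + 36*a^2*exp(2*a) - 9*a^2*exp(a) - 72*a*exp(3*a) + 36*a*exp(2*a) + 18*a*exp(a) - 6*a - 24*exp(3*a) - 48*exp(2*a) + 18*exp(a)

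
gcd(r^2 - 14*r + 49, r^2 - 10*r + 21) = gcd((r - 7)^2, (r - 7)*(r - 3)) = r - 7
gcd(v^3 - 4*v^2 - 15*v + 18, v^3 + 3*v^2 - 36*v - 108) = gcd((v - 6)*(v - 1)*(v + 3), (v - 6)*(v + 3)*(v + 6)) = v^2 - 3*v - 18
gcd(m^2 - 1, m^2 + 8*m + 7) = m + 1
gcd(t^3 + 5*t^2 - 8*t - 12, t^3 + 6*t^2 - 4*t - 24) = t^2 + 4*t - 12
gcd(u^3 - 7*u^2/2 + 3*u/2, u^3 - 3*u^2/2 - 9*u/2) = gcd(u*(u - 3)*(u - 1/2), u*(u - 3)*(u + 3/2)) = u^2 - 3*u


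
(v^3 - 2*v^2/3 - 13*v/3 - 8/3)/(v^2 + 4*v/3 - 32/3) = (v^2 + 2*v + 1)/(v + 4)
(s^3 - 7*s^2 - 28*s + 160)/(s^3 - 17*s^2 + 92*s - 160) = (s + 5)/(s - 5)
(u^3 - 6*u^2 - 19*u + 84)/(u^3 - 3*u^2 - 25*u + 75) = (u^2 - 3*u - 28)/(u^2 - 25)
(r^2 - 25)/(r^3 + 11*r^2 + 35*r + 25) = (r - 5)/(r^2 + 6*r + 5)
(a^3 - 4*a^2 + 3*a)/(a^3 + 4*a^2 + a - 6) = a*(a - 3)/(a^2 + 5*a + 6)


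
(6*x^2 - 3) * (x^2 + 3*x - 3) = 6*x^4 + 18*x^3 - 21*x^2 - 9*x + 9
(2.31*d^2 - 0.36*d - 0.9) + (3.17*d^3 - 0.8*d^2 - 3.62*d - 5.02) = 3.17*d^3 + 1.51*d^2 - 3.98*d - 5.92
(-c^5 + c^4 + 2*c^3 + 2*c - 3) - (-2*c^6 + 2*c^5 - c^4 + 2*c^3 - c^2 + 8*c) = 2*c^6 - 3*c^5 + 2*c^4 + c^2 - 6*c - 3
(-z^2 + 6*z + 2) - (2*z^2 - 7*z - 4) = -3*z^2 + 13*z + 6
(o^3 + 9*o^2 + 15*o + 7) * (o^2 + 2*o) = o^5 + 11*o^4 + 33*o^3 + 37*o^2 + 14*o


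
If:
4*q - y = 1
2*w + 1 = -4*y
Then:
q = y/4 + 1/4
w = -2*y - 1/2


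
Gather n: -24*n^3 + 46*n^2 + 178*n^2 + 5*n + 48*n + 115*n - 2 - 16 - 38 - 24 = -24*n^3 + 224*n^2 + 168*n - 80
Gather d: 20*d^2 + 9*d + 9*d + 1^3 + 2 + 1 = 20*d^2 + 18*d + 4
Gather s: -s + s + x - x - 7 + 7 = 0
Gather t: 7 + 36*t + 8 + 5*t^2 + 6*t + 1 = 5*t^2 + 42*t + 16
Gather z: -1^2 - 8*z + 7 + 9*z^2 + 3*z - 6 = 9*z^2 - 5*z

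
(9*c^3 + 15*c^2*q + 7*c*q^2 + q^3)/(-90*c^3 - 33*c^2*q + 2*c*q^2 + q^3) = (3*c^2 + 4*c*q + q^2)/(-30*c^2 - c*q + q^2)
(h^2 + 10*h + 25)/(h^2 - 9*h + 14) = (h^2 + 10*h + 25)/(h^2 - 9*h + 14)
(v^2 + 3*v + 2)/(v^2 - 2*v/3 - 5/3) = 3*(v + 2)/(3*v - 5)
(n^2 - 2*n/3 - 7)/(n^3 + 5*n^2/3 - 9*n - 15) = (3*n + 7)/(3*n^2 + 14*n + 15)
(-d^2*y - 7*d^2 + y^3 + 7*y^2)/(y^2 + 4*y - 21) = (-d^2 + y^2)/(y - 3)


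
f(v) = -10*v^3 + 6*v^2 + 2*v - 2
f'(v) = -30*v^2 + 12*v + 2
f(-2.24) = 136.02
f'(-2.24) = -175.41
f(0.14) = -1.63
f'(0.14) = 3.09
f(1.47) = -17.86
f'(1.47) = -45.19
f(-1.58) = 49.26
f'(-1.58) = -91.85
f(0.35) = -0.99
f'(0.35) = 2.52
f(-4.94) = 1340.08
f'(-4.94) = -789.39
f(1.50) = -19.25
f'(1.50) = -47.50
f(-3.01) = 319.05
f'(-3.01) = -305.92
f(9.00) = -6788.00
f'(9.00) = -2320.00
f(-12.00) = 18118.00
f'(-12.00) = -4462.00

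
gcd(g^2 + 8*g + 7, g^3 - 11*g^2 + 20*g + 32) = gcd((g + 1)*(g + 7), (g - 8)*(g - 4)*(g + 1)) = g + 1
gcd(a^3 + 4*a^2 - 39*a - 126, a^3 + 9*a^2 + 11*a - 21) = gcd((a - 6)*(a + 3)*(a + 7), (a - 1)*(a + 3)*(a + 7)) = a^2 + 10*a + 21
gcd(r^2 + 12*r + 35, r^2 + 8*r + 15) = r + 5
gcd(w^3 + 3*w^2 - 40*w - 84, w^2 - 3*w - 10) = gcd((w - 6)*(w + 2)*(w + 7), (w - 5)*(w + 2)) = w + 2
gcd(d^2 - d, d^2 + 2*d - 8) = 1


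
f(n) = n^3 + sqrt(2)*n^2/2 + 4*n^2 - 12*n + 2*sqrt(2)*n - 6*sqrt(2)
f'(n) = 3*n^2 + sqrt(2)*n + 8*n - 12 + 2*sqrt(2)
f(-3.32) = 37.25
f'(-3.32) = -7.36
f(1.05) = -11.77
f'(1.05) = 4.02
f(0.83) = -12.28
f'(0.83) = 0.71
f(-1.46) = 11.83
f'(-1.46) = -16.52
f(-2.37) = 26.38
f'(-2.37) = -14.63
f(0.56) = -11.97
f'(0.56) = -2.96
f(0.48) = -11.69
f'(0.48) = -3.96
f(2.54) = 14.97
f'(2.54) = 34.10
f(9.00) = 1019.25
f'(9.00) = 318.56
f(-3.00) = 34.39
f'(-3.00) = -10.41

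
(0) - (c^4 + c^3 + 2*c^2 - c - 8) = -c^4 - c^3 - 2*c^2 + c + 8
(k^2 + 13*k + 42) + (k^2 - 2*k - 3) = 2*k^2 + 11*k + 39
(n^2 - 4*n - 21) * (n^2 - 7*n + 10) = n^4 - 11*n^3 + 17*n^2 + 107*n - 210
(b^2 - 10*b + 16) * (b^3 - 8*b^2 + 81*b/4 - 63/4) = b^5 - 18*b^4 + 465*b^3/4 - 1385*b^2/4 + 963*b/2 - 252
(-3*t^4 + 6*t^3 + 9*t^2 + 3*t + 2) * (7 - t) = 3*t^5 - 27*t^4 + 33*t^3 + 60*t^2 + 19*t + 14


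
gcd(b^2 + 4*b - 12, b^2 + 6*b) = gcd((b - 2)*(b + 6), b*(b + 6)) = b + 6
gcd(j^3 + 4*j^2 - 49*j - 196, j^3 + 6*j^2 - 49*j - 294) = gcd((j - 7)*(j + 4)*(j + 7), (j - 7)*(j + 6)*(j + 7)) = j^2 - 49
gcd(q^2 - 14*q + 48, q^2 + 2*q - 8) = 1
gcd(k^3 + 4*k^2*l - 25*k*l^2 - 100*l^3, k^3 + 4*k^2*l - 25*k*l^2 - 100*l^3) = k^3 + 4*k^2*l - 25*k*l^2 - 100*l^3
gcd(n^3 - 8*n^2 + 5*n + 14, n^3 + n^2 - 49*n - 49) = n^2 - 6*n - 7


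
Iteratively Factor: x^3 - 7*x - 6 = (x + 1)*(x^2 - x - 6) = (x - 3)*(x + 1)*(x + 2)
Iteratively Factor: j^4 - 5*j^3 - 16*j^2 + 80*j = (j - 4)*(j^3 - j^2 - 20*j) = j*(j - 4)*(j^2 - j - 20) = j*(j - 5)*(j - 4)*(j + 4)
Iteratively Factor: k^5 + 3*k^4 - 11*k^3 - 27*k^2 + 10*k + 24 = (k + 2)*(k^4 + k^3 - 13*k^2 - k + 12) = (k + 2)*(k + 4)*(k^3 - 3*k^2 - k + 3) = (k - 3)*(k + 2)*(k + 4)*(k^2 - 1) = (k - 3)*(k - 1)*(k + 2)*(k + 4)*(k + 1)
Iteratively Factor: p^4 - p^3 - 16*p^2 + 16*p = (p - 1)*(p^3 - 16*p) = (p - 1)*(p + 4)*(p^2 - 4*p) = (p - 4)*(p - 1)*(p + 4)*(p)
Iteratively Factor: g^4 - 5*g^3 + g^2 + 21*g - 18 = (g + 2)*(g^3 - 7*g^2 + 15*g - 9) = (g - 3)*(g + 2)*(g^2 - 4*g + 3) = (g - 3)*(g - 1)*(g + 2)*(g - 3)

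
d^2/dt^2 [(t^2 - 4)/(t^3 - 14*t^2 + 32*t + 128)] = 2*(t + 10)/(t^4 - 32*t^3 + 384*t^2 - 2048*t + 4096)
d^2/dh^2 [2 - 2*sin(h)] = 2*sin(h)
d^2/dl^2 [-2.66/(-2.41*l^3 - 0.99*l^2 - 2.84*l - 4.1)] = (-(38.4636*l + 5.2668)*(2.41*l^3 + 0.99*l^2 + 2.84*l + 4.1) + 2.66*(7.23*l^2 + 1.98*l + 2.84)*(14.46*l^2 + 3.96*l + 5.68))/(2.41*l^3 + 0.99*l^2 + 2.84*l + 4.1)^3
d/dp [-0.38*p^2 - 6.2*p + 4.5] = -0.76*p - 6.2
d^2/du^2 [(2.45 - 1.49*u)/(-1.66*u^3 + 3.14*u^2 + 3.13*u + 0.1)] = (24.635064*u^5 - 127.613496*u^4 + 249.191172*u^3 - 65.58978*u^2 - 149.7219*u - 47.39895)/(4.574296*u^9 - 25.957752*u^8 + 23.225724*u^7 + 66.103048*u^6 - 40.665642*u^5 - 92.127198*u^4 - 36.511417*u^3 - 3.03327*u^2 - 0.0939*u - 0.001)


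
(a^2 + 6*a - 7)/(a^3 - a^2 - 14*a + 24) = (a^2 + 6*a - 7)/(a^3 - a^2 - 14*a + 24)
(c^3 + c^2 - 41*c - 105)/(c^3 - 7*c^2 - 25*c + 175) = (c + 3)/(c - 5)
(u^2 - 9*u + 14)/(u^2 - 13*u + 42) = (u - 2)/(u - 6)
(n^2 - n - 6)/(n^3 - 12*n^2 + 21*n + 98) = (n - 3)/(n^2 - 14*n + 49)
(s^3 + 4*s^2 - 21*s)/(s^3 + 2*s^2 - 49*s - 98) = s*(s - 3)/(s^2 - 5*s - 14)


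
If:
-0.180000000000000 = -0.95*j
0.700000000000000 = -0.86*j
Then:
No Solution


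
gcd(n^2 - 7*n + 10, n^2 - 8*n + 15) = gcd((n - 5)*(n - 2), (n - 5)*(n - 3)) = n - 5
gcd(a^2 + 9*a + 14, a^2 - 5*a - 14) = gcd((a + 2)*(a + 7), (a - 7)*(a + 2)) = a + 2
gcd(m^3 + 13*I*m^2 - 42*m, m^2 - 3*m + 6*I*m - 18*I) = m + 6*I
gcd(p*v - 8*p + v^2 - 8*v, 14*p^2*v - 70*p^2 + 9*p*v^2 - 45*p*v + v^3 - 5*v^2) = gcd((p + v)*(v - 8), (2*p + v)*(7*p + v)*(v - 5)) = 1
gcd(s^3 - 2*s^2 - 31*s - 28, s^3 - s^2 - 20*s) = s + 4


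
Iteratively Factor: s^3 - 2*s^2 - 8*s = (s - 4)*(s^2 + 2*s) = s*(s - 4)*(s + 2)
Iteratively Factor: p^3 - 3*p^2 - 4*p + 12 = (p - 3)*(p^2 - 4) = (p - 3)*(p - 2)*(p + 2)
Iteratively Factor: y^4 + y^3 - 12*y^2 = (y + 4)*(y^3 - 3*y^2) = y*(y + 4)*(y^2 - 3*y) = y*(y - 3)*(y + 4)*(y)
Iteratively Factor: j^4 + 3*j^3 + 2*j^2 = (j)*(j^3 + 3*j^2 + 2*j) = j^2*(j^2 + 3*j + 2) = j^2*(j + 2)*(j + 1)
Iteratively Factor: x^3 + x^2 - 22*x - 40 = (x - 5)*(x^2 + 6*x + 8) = (x - 5)*(x + 2)*(x + 4)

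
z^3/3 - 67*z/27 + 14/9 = (z/3 + 1)*(z - 7/3)*(z - 2/3)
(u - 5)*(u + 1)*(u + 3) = u^3 - u^2 - 17*u - 15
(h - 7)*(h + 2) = h^2 - 5*h - 14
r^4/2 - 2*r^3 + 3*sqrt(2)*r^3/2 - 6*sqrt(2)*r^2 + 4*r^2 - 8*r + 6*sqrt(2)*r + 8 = (r/2 + sqrt(2))*(r - 2)^2*(r + sqrt(2))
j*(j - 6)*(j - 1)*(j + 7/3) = j^4 - 14*j^3/3 - 31*j^2/3 + 14*j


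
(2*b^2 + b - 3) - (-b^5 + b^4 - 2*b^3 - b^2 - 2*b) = b^5 - b^4 + 2*b^3 + 3*b^2 + 3*b - 3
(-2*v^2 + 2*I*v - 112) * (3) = -6*v^2 + 6*I*v - 336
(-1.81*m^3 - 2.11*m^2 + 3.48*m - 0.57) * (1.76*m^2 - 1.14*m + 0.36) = -3.1856*m^5 - 1.6502*m^4 + 7.8786*m^3 - 5.73*m^2 + 1.9026*m - 0.2052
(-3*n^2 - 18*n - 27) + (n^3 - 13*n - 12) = n^3 - 3*n^2 - 31*n - 39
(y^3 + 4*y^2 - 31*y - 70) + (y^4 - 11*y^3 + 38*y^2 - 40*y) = y^4 - 10*y^3 + 42*y^2 - 71*y - 70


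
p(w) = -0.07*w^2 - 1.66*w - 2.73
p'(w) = -0.14*w - 1.66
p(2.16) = -6.64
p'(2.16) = -1.96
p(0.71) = -3.94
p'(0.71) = -1.76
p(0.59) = -3.73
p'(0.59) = -1.74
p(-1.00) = -1.14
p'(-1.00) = -1.52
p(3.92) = -10.31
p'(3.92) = -2.21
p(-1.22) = -0.81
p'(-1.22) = -1.49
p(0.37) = -3.35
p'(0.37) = -1.71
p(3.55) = -9.51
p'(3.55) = -2.16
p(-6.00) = 4.71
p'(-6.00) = -0.82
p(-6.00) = 4.71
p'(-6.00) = -0.82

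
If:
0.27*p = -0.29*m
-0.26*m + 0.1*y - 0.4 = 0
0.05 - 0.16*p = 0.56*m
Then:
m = 0.13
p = -0.14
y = 4.33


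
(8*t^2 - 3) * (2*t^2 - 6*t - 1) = 16*t^4 - 48*t^3 - 14*t^2 + 18*t + 3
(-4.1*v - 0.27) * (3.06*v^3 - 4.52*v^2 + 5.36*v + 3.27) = -12.546*v^4 + 17.7058*v^3 - 20.7556*v^2 - 14.8542*v - 0.8829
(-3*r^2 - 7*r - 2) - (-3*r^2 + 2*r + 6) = -9*r - 8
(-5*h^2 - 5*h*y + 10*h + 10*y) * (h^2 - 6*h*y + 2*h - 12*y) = -5*h^4 + 25*h^3*y + 30*h^2*y^2 + 20*h^2 - 100*h*y - 120*y^2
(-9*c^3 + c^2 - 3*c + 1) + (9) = -9*c^3 + c^2 - 3*c + 10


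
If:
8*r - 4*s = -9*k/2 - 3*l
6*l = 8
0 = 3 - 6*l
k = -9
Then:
No Solution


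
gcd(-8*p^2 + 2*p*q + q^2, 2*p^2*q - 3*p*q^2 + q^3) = 2*p - q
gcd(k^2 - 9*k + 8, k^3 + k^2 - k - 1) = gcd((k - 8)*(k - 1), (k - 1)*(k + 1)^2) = k - 1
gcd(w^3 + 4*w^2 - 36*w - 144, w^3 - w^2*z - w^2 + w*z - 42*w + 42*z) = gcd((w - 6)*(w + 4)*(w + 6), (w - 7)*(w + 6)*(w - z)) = w + 6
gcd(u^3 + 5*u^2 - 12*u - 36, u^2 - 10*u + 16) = 1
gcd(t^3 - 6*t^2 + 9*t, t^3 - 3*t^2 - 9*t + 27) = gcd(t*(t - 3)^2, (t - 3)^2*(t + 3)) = t^2 - 6*t + 9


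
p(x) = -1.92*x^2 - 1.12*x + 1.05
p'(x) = -3.84*x - 1.12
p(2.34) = -12.08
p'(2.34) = -10.11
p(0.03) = 1.01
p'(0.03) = -1.24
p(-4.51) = -32.95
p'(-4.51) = 16.20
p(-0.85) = 0.61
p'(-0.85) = 2.14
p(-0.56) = 1.08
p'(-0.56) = 1.03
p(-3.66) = -20.57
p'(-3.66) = 12.93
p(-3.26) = -15.70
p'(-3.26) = 11.40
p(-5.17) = -44.48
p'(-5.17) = 18.73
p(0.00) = 1.05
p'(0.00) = -1.12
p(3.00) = -19.59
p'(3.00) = -12.64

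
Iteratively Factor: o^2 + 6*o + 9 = (o + 3)*(o + 3)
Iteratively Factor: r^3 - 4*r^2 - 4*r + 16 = (r - 4)*(r^2 - 4) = (r - 4)*(r + 2)*(r - 2)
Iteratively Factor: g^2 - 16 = (g + 4)*(g - 4)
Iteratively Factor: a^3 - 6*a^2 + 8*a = (a)*(a^2 - 6*a + 8) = a*(a - 2)*(a - 4)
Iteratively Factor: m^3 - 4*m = (m - 2)*(m^2 + 2*m) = m*(m - 2)*(m + 2)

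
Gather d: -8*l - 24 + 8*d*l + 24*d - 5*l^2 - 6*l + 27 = d*(8*l + 24) - 5*l^2 - 14*l + 3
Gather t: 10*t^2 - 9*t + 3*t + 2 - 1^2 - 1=10*t^2 - 6*t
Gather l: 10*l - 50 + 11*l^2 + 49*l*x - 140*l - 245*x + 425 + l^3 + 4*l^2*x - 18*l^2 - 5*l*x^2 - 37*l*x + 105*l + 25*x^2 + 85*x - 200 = l^3 + l^2*(4*x - 7) + l*(-5*x^2 + 12*x - 25) + 25*x^2 - 160*x + 175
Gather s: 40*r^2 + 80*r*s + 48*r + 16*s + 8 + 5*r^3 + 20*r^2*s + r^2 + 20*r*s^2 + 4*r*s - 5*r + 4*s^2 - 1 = 5*r^3 + 41*r^2 + 43*r + s^2*(20*r + 4) + s*(20*r^2 + 84*r + 16) + 7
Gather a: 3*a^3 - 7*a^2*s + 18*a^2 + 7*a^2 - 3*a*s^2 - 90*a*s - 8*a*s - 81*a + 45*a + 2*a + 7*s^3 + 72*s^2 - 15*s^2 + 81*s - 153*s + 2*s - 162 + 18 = 3*a^3 + a^2*(25 - 7*s) + a*(-3*s^2 - 98*s - 34) + 7*s^3 + 57*s^2 - 70*s - 144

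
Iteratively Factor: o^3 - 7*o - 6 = (o + 2)*(o^2 - 2*o - 3) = (o + 1)*(o + 2)*(o - 3)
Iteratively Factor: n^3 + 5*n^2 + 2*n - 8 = (n + 2)*(n^2 + 3*n - 4) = (n + 2)*(n + 4)*(n - 1)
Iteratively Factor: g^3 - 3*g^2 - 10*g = (g)*(g^2 - 3*g - 10) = g*(g - 5)*(g + 2)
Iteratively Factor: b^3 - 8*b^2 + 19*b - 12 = (b - 3)*(b^2 - 5*b + 4) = (b - 3)*(b - 1)*(b - 4)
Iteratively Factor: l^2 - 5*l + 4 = (l - 1)*(l - 4)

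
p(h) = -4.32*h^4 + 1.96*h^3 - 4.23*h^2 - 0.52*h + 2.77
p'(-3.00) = 544.34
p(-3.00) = -436.58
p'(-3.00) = 544.34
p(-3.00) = -436.58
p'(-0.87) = 22.67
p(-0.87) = -3.74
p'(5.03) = -2093.42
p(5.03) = -2622.82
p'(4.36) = -1357.83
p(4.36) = -1478.56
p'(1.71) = -84.20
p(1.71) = -37.63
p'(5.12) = -2208.98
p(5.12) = -2816.39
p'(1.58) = -67.37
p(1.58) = -27.80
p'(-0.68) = 13.39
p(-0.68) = -0.37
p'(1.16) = -29.39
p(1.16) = -8.29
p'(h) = -17.28*h^3 + 5.88*h^2 - 8.46*h - 0.52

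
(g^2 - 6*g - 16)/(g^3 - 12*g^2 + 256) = (g + 2)/(g^2 - 4*g - 32)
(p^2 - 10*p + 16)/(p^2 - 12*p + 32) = (p - 2)/(p - 4)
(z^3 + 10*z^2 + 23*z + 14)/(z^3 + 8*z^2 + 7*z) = (z + 2)/z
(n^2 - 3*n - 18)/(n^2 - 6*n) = (n + 3)/n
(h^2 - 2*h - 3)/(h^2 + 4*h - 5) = (h^2 - 2*h - 3)/(h^2 + 4*h - 5)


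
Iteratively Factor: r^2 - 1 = (r + 1)*(r - 1)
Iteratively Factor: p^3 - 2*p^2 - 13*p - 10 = (p + 1)*(p^2 - 3*p - 10) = (p - 5)*(p + 1)*(p + 2)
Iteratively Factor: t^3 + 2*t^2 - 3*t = (t)*(t^2 + 2*t - 3) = t*(t - 1)*(t + 3)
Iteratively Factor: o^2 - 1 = (o + 1)*(o - 1)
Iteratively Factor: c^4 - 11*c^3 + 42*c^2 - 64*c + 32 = (c - 2)*(c^3 - 9*c^2 + 24*c - 16) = (c - 4)*(c - 2)*(c^2 - 5*c + 4) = (c - 4)*(c - 2)*(c - 1)*(c - 4)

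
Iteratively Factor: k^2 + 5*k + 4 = (k + 1)*(k + 4)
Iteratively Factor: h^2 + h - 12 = (h - 3)*(h + 4)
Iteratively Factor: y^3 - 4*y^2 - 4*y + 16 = (y - 4)*(y^2 - 4) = (y - 4)*(y - 2)*(y + 2)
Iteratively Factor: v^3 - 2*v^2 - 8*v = (v - 4)*(v^2 + 2*v) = v*(v - 4)*(v + 2)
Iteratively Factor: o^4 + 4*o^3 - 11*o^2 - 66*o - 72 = (o - 4)*(o^3 + 8*o^2 + 21*o + 18) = (o - 4)*(o + 3)*(o^2 + 5*o + 6) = (o - 4)*(o + 2)*(o + 3)*(o + 3)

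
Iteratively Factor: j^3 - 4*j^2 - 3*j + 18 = (j - 3)*(j^2 - j - 6) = (j - 3)*(j + 2)*(j - 3)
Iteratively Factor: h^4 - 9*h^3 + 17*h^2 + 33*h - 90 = (h - 3)*(h^3 - 6*h^2 - h + 30) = (h - 5)*(h - 3)*(h^2 - h - 6) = (h - 5)*(h - 3)*(h + 2)*(h - 3)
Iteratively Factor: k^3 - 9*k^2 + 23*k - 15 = (k - 3)*(k^2 - 6*k + 5) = (k - 3)*(k - 1)*(k - 5)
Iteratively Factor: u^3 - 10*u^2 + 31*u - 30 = (u - 3)*(u^2 - 7*u + 10) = (u - 3)*(u - 2)*(u - 5)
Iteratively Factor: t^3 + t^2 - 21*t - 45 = (t + 3)*(t^2 - 2*t - 15) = (t + 3)^2*(t - 5)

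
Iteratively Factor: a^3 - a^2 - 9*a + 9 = (a + 3)*(a^2 - 4*a + 3) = (a - 1)*(a + 3)*(a - 3)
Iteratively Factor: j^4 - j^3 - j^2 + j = (j - 1)*(j^3 - j) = j*(j - 1)*(j^2 - 1) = j*(j - 1)^2*(j + 1)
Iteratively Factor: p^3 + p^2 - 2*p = (p)*(p^2 + p - 2) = p*(p + 2)*(p - 1)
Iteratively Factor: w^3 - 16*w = (w + 4)*(w^2 - 4*w) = (w - 4)*(w + 4)*(w)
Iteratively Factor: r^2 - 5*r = (r)*(r - 5)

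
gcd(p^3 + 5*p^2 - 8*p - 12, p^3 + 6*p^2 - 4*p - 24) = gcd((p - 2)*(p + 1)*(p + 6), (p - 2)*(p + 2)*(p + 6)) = p^2 + 4*p - 12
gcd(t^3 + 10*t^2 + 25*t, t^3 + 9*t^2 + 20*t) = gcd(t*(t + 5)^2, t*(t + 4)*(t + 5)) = t^2 + 5*t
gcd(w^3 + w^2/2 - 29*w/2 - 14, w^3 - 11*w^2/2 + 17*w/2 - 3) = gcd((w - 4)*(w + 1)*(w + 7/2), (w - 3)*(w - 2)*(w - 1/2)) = 1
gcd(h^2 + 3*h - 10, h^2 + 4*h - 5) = h + 5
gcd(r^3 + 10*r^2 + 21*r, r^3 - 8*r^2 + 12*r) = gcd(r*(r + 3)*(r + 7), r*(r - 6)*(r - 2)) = r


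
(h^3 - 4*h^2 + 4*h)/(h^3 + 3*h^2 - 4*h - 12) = h*(h - 2)/(h^2 + 5*h + 6)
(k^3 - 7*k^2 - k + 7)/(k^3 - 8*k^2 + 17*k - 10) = (k^2 - 6*k - 7)/(k^2 - 7*k + 10)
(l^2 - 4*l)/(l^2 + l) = (l - 4)/(l + 1)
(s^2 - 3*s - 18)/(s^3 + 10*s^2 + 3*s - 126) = (s^2 - 3*s - 18)/(s^3 + 10*s^2 + 3*s - 126)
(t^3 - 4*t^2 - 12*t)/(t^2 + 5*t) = (t^2 - 4*t - 12)/(t + 5)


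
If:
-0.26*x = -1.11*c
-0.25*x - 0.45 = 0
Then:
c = -0.42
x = -1.80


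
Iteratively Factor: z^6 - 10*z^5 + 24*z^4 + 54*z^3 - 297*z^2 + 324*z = (z - 4)*(z^5 - 6*z^4 + 54*z^2 - 81*z) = (z - 4)*(z - 3)*(z^4 - 3*z^3 - 9*z^2 + 27*z) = (z - 4)*(z - 3)^2*(z^3 - 9*z) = (z - 4)*(z - 3)^2*(z + 3)*(z^2 - 3*z) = (z - 4)*(z - 3)^3*(z + 3)*(z)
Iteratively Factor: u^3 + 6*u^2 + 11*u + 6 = (u + 1)*(u^2 + 5*u + 6) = (u + 1)*(u + 2)*(u + 3)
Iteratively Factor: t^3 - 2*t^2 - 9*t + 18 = (t + 3)*(t^2 - 5*t + 6) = (t - 3)*(t + 3)*(t - 2)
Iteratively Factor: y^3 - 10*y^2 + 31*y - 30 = (y - 5)*(y^2 - 5*y + 6) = (y - 5)*(y - 3)*(y - 2)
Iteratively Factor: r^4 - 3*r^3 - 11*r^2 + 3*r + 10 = (r - 1)*(r^3 - 2*r^2 - 13*r - 10) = (r - 5)*(r - 1)*(r^2 + 3*r + 2) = (r - 5)*(r - 1)*(r + 2)*(r + 1)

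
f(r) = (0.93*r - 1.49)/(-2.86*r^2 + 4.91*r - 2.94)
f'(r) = (0.93*r - 1.49)*(5.72*r - 4.91)/(-2.86*r^2 + 4.91*r - 2.94)^2 + 0.93/(-2.86*r^2 + 4.91*r - 2.94)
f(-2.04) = 0.14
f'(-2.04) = 0.05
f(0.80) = 0.89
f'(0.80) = -0.75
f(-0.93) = 0.24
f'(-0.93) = 0.15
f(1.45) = 0.08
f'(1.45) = -0.65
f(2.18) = -0.09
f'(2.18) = -0.04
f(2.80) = -0.10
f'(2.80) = 0.01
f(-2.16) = 0.13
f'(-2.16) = 0.05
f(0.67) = 0.93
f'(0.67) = 0.07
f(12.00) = -0.03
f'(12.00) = 0.00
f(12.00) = -0.03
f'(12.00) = 0.00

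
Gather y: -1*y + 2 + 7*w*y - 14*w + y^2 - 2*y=-14*w + y^2 + y*(7*w - 3) + 2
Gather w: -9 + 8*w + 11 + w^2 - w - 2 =w^2 + 7*w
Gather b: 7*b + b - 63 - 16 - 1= 8*b - 80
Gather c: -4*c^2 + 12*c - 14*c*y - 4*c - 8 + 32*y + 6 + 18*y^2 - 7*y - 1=-4*c^2 + c*(8 - 14*y) + 18*y^2 + 25*y - 3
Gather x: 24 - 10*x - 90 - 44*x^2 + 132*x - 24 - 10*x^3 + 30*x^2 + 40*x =-10*x^3 - 14*x^2 + 162*x - 90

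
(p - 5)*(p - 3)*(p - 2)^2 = p^4 - 12*p^3 + 51*p^2 - 92*p + 60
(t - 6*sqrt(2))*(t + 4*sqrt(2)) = t^2 - 2*sqrt(2)*t - 48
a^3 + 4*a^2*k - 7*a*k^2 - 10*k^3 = (a - 2*k)*(a + k)*(a + 5*k)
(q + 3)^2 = q^2 + 6*q + 9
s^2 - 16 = (s - 4)*(s + 4)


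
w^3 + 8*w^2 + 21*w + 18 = (w + 2)*(w + 3)^2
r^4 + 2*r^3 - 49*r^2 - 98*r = r*(r - 7)*(r + 2)*(r + 7)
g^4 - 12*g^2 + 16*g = g*(g - 2)^2*(g + 4)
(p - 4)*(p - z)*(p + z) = p^3 - 4*p^2 - p*z^2 + 4*z^2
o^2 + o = o*(o + 1)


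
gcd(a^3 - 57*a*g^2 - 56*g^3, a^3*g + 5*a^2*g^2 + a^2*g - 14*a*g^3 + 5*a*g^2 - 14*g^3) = a + 7*g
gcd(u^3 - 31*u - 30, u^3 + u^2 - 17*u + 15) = u + 5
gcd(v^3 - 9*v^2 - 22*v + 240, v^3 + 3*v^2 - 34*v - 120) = v^2 - v - 30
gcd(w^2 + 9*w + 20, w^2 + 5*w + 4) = w + 4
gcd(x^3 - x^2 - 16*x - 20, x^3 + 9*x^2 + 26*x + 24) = x + 2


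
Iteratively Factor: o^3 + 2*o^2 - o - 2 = (o - 1)*(o^2 + 3*o + 2) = (o - 1)*(o + 1)*(o + 2)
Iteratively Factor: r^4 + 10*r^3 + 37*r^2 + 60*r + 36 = (r + 3)*(r^3 + 7*r^2 + 16*r + 12) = (r + 2)*(r + 3)*(r^2 + 5*r + 6) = (r + 2)^2*(r + 3)*(r + 3)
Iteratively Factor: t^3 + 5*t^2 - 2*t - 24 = (t - 2)*(t^2 + 7*t + 12) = (t - 2)*(t + 4)*(t + 3)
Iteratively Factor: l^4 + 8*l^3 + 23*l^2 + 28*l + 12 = (l + 3)*(l^3 + 5*l^2 + 8*l + 4) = (l + 2)*(l + 3)*(l^2 + 3*l + 2) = (l + 2)^2*(l + 3)*(l + 1)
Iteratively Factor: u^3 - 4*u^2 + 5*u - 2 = (u - 2)*(u^2 - 2*u + 1) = (u - 2)*(u - 1)*(u - 1)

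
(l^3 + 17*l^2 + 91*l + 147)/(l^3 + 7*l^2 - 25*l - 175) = (l^2 + 10*l + 21)/(l^2 - 25)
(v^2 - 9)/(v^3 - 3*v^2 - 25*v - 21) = (v - 3)/(v^2 - 6*v - 7)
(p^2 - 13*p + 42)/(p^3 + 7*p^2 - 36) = (p^2 - 13*p + 42)/(p^3 + 7*p^2 - 36)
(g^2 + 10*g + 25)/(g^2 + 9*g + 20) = (g + 5)/(g + 4)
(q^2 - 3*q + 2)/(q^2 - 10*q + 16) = (q - 1)/(q - 8)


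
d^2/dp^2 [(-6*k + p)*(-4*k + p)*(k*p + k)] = 2*k*(-10*k + 3*p + 1)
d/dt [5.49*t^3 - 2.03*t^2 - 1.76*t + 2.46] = 16.47*t^2 - 4.06*t - 1.76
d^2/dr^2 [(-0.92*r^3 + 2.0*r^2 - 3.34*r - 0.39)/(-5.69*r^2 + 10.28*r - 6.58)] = (-2.8421709430404e-14*r^5 + 107.857836*r^3 + 151.656426*r^2 - 648.179568*r + 331.891428)/(184.220009*r^6 - 998.478924*r^5 + 2443.034502*r^4 - 3395.685488*r^3 + 2825.161164*r^2 - 1335.260976*r + 284.890312)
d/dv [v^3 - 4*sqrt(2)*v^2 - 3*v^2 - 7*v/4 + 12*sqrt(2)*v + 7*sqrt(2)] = 3*v^2 - 8*sqrt(2)*v - 6*v - 7/4 + 12*sqrt(2)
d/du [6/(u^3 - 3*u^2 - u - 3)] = 6*(-3*u^2 + 6*u + 1)/(-u^3 + 3*u^2 + u + 3)^2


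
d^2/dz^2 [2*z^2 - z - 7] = 4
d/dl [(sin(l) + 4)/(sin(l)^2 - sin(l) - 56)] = (-8*sin(l) + cos(l)^2 - 53)*cos(l)/(sin(l) + cos(l)^2 + 55)^2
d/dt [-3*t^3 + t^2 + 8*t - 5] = -9*t^2 + 2*t + 8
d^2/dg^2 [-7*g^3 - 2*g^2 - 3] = -42*g - 4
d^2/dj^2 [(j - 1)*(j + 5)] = 2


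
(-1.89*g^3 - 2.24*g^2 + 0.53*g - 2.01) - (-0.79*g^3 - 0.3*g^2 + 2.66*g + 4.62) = -1.1*g^3 - 1.94*g^2 - 2.13*g - 6.63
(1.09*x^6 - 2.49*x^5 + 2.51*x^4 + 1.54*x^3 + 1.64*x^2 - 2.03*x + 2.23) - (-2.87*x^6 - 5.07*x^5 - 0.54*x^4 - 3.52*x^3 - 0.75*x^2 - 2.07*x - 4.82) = 3.96*x^6 + 2.58*x^5 + 3.05*x^4 + 5.06*x^3 + 2.39*x^2 + 0.04*x + 7.05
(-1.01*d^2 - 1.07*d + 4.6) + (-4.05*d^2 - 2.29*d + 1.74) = -5.06*d^2 - 3.36*d + 6.34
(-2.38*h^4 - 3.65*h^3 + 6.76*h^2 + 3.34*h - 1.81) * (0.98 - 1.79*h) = 4.2602*h^5 + 4.2011*h^4 - 15.6774*h^3 + 0.646199999999999*h^2 + 6.5131*h - 1.7738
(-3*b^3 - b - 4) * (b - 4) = -3*b^4 + 12*b^3 - b^2 + 16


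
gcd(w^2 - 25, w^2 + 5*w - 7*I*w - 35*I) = w + 5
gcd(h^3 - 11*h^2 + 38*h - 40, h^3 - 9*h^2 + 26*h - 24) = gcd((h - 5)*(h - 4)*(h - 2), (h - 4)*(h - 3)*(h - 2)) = h^2 - 6*h + 8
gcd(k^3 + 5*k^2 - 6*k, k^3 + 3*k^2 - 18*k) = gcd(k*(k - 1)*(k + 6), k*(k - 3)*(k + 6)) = k^2 + 6*k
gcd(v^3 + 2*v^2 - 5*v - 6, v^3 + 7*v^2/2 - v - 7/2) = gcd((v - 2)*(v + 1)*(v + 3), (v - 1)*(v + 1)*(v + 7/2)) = v + 1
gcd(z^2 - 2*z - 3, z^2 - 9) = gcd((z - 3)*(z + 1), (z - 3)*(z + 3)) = z - 3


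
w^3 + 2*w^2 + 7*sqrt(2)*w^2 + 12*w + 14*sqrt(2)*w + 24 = (w + 2)*(w + sqrt(2))*(w + 6*sqrt(2))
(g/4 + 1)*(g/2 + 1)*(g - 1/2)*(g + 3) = g^4/8 + 17*g^3/16 + 43*g^2/16 + 11*g/8 - 3/2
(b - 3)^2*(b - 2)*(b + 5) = b^4 - 3*b^3 - 19*b^2 + 87*b - 90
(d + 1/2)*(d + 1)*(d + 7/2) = d^3 + 5*d^2 + 23*d/4 + 7/4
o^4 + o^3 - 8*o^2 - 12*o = o*(o - 3)*(o + 2)^2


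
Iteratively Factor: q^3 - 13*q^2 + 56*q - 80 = (q - 5)*(q^2 - 8*q + 16) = (q - 5)*(q - 4)*(q - 4)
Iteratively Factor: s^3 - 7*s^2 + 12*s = (s - 3)*(s^2 - 4*s) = (s - 4)*(s - 3)*(s)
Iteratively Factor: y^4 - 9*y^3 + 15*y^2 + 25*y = (y + 1)*(y^3 - 10*y^2 + 25*y) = (y - 5)*(y + 1)*(y^2 - 5*y) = (y - 5)^2*(y + 1)*(y)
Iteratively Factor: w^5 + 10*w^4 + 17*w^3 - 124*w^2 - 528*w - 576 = (w + 4)*(w^4 + 6*w^3 - 7*w^2 - 96*w - 144) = (w + 3)*(w + 4)*(w^3 + 3*w^2 - 16*w - 48) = (w + 3)*(w + 4)^2*(w^2 - w - 12) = (w + 3)^2*(w + 4)^2*(w - 4)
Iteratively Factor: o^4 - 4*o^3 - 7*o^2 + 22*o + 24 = (o - 3)*(o^3 - o^2 - 10*o - 8) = (o - 3)*(o + 1)*(o^2 - 2*o - 8) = (o - 3)*(o + 1)*(o + 2)*(o - 4)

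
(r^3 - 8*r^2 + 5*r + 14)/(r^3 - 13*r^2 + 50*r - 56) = (r + 1)/(r - 4)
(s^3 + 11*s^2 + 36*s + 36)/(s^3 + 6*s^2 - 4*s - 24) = (s + 3)/(s - 2)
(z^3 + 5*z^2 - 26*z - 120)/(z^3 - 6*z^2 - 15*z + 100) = (z + 6)/(z - 5)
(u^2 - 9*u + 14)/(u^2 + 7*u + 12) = (u^2 - 9*u + 14)/(u^2 + 7*u + 12)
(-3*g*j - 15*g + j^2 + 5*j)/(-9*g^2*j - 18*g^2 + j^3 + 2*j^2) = (j + 5)/(3*g*j + 6*g + j^2 + 2*j)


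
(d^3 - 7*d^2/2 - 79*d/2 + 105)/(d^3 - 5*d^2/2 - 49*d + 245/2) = (d + 6)/(d + 7)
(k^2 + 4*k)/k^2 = (k + 4)/k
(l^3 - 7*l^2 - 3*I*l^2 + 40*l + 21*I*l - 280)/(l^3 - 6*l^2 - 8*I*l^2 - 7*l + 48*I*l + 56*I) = (l + 5*I)/(l + 1)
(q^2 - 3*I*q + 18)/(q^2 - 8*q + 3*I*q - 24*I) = (q - 6*I)/(q - 8)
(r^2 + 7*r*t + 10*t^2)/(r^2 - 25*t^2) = (r + 2*t)/(r - 5*t)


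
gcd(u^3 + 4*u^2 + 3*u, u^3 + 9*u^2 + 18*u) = u^2 + 3*u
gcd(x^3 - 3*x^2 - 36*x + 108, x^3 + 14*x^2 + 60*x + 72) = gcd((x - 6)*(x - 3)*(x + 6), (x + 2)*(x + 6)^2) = x + 6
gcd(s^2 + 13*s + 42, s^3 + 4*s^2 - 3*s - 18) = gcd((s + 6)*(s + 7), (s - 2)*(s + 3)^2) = 1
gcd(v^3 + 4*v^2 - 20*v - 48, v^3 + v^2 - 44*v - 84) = v^2 + 8*v + 12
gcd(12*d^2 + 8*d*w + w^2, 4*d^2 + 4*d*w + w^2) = 2*d + w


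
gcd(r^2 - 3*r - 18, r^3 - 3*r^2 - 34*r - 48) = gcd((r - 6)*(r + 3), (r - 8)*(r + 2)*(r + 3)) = r + 3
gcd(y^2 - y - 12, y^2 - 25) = 1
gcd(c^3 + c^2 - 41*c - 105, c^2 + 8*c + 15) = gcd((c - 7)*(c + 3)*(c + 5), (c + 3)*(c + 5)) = c^2 + 8*c + 15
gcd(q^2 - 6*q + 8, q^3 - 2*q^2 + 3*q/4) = 1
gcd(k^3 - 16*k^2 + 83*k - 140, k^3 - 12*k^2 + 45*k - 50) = k - 5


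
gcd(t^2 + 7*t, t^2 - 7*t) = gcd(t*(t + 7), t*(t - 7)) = t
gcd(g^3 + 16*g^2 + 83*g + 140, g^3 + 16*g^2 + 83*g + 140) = g^3 + 16*g^2 + 83*g + 140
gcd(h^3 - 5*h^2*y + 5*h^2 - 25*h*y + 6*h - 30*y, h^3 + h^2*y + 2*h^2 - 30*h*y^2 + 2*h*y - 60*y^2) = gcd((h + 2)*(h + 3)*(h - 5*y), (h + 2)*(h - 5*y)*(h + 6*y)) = -h^2 + 5*h*y - 2*h + 10*y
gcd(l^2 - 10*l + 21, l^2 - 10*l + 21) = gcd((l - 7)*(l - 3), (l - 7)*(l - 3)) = l^2 - 10*l + 21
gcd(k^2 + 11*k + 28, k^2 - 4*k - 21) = 1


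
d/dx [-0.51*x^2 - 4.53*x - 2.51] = -1.02*x - 4.53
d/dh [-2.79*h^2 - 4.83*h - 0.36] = -5.58*h - 4.83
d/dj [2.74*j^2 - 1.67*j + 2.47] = 5.48*j - 1.67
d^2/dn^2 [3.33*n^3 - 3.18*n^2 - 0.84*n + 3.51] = 19.98*n - 6.36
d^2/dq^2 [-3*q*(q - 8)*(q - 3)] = 66 - 18*q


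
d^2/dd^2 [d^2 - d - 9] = 2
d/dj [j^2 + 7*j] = 2*j + 7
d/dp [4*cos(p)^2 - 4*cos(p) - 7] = 4*sin(p) - 4*sin(2*p)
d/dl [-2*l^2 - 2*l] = -4*l - 2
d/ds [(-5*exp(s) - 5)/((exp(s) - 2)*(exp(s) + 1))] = 5*exp(s)/(exp(s) - 2)^2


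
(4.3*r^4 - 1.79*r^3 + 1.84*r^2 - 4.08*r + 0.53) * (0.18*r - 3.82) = 0.774*r^5 - 16.7482*r^4 + 7.169*r^3 - 7.7632*r^2 + 15.681*r - 2.0246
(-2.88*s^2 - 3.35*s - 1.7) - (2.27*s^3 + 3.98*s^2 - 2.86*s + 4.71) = -2.27*s^3 - 6.86*s^2 - 0.49*s - 6.41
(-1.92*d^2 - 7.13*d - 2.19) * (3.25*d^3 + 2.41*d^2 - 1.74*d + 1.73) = -6.24*d^5 - 27.7997*d^4 - 20.96*d^3 + 3.8067*d^2 - 8.5243*d - 3.7887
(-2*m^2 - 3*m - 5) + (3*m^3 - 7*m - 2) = 3*m^3 - 2*m^2 - 10*m - 7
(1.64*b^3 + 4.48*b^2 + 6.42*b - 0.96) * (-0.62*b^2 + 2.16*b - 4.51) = -1.0168*b^5 + 0.7648*b^4 - 1.7*b^3 - 5.7424*b^2 - 31.0278*b + 4.3296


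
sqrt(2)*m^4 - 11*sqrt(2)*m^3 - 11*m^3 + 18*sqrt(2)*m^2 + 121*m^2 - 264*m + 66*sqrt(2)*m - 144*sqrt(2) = (m - 8)*(m - 3)*(m - 6*sqrt(2))*(sqrt(2)*m + 1)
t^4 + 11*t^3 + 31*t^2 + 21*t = t*(t + 1)*(t + 3)*(t + 7)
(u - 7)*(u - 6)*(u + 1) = u^3 - 12*u^2 + 29*u + 42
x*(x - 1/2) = x^2 - x/2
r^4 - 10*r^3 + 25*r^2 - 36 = (r - 6)*(r - 3)*(r - 2)*(r + 1)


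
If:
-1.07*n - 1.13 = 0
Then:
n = -1.06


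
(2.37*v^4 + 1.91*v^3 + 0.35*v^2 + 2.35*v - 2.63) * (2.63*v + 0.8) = 6.2331*v^5 + 6.9193*v^4 + 2.4485*v^3 + 6.4605*v^2 - 5.0369*v - 2.104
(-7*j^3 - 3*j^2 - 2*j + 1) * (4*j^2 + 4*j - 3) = -28*j^5 - 40*j^4 + j^3 + 5*j^2 + 10*j - 3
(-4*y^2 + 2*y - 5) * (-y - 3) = 4*y^3 + 10*y^2 - y + 15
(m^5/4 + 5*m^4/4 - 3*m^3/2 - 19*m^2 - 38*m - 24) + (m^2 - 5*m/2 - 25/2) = m^5/4 + 5*m^4/4 - 3*m^3/2 - 18*m^2 - 81*m/2 - 73/2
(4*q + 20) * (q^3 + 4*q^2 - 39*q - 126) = 4*q^4 + 36*q^3 - 76*q^2 - 1284*q - 2520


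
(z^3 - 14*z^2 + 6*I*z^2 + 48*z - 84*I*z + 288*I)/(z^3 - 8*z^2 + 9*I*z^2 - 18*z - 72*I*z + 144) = (z - 6)/(z + 3*I)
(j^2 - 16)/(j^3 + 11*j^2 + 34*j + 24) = (j - 4)/(j^2 + 7*j + 6)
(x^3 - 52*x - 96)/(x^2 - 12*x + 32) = (x^2 + 8*x + 12)/(x - 4)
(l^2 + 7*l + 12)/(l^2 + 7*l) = (l^2 + 7*l + 12)/(l*(l + 7))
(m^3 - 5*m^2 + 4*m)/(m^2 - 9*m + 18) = m*(m^2 - 5*m + 4)/(m^2 - 9*m + 18)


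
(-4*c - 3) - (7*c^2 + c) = -7*c^2 - 5*c - 3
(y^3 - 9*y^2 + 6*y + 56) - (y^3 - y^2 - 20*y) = -8*y^2 + 26*y + 56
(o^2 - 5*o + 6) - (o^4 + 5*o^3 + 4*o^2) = -o^4 - 5*o^3 - 3*o^2 - 5*o + 6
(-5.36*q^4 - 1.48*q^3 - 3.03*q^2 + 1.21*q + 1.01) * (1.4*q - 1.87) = -7.504*q^5 + 7.9512*q^4 - 1.4744*q^3 + 7.3601*q^2 - 0.8487*q - 1.8887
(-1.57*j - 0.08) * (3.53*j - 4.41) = -5.5421*j^2 + 6.6413*j + 0.3528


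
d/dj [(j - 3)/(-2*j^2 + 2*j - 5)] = (2*j^2 - 12*j + 1)/(4*j^4 - 8*j^3 + 24*j^2 - 20*j + 25)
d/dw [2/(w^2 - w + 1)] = 2*(1 - 2*w)/(w^2 - w + 1)^2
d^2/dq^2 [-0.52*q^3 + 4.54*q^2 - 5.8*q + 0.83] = 9.08 - 3.12*q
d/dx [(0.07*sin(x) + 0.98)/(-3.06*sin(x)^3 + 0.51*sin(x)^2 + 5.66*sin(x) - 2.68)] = (0.4284*sin(x)^3 + 8.9607*sin(x)^2 - 0.9996*sin(x) - 5.7344)*cos(x)/(9.3636*sin(x)^6 - 3.1212*sin(x)^5 - 34.3791*sin(x)^4 + 22.1748*sin(x)^3 + 29.302*sin(x)^2 - 30.3376*sin(x) + 7.1824)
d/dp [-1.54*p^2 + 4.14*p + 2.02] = 4.14 - 3.08*p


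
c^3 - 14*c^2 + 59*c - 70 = (c - 7)*(c - 5)*(c - 2)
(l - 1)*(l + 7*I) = l^2 - l + 7*I*l - 7*I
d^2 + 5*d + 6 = (d + 2)*(d + 3)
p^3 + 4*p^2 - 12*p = p*(p - 2)*(p + 6)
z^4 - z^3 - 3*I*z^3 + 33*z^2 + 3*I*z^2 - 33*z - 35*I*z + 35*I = (z - 7*I)*(z + 5*I)*(-I*z + I)*(I*z + 1)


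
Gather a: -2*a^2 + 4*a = -2*a^2 + 4*a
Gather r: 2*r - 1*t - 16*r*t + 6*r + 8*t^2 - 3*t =r*(8 - 16*t) + 8*t^2 - 4*t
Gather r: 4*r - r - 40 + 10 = 3*r - 30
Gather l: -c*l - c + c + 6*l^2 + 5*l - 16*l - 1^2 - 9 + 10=6*l^2 + l*(-c - 11)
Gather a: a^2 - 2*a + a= a^2 - a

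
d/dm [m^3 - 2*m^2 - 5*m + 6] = 3*m^2 - 4*m - 5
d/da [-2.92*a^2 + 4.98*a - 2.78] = 4.98 - 5.84*a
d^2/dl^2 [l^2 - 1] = 2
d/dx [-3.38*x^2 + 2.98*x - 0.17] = 2.98 - 6.76*x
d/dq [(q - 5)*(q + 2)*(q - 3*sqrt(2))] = 3*q^2 - 6*sqrt(2)*q - 6*q - 10 + 9*sqrt(2)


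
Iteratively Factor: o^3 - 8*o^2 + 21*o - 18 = (o - 2)*(o^2 - 6*o + 9) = (o - 3)*(o - 2)*(o - 3)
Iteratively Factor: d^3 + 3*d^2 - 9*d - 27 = (d - 3)*(d^2 + 6*d + 9) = (d - 3)*(d + 3)*(d + 3)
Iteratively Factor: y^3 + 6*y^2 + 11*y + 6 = (y + 2)*(y^2 + 4*y + 3) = (y + 1)*(y + 2)*(y + 3)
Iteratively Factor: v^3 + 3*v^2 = (v + 3)*(v^2) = v*(v + 3)*(v)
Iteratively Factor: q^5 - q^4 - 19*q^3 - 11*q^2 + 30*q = (q)*(q^4 - q^3 - 19*q^2 - 11*q + 30) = q*(q - 5)*(q^3 + 4*q^2 + q - 6) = q*(q - 5)*(q + 2)*(q^2 + 2*q - 3) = q*(q - 5)*(q + 2)*(q + 3)*(q - 1)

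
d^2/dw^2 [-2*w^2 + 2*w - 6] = -4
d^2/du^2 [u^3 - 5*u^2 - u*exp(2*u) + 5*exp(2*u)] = -4*u*exp(2*u) + 6*u + 16*exp(2*u) - 10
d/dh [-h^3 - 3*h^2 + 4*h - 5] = -3*h^2 - 6*h + 4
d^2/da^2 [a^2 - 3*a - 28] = 2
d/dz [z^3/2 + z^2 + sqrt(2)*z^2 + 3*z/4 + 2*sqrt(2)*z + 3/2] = 3*z^2/2 + 2*z + 2*sqrt(2)*z + 3/4 + 2*sqrt(2)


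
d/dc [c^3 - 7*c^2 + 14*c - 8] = 3*c^2 - 14*c + 14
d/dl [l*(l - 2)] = 2*l - 2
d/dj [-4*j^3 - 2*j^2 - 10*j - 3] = -12*j^2 - 4*j - 10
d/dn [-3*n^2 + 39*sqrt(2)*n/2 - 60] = -6*n + 39*sqrt(2)/2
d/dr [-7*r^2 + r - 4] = 1 - 14*r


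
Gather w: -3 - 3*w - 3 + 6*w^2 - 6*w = 6*w^2 - 9*w - 6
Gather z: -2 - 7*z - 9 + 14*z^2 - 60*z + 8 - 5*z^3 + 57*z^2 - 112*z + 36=-5*z^3 + 71*z^2 - 179*z + 33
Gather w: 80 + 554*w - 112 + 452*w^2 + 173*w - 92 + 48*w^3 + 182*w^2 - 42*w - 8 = 48*w^3 + 634*w^2 + 685*w - 132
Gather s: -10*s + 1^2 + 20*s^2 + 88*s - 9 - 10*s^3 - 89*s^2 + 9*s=-10*s^3 - 69*s^2 + 87*s - 8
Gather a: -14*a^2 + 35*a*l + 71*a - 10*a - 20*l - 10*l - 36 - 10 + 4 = -14*a^2 + a*(35*l + 61) - 30*l - 42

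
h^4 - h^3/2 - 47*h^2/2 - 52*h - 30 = (h - 6)*(h + 1)*(h + 2)*(h + 5/2)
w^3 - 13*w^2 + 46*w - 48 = (w - 8)*(w - 3)*(w - 2)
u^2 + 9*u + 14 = (u + 2)*(u + 7)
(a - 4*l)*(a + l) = a^2 - 3*a*l - 4*l^2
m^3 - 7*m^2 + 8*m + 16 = (m - 4)^2*(m + 1)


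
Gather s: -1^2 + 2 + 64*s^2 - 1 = 64*s^2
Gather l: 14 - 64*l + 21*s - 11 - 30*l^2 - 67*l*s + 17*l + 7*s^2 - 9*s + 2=-30*l^2 + l*(-67*s - 47) + 7*s^2 + 12*s + 5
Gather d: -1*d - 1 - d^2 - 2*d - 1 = -d^2 - 3*d - 2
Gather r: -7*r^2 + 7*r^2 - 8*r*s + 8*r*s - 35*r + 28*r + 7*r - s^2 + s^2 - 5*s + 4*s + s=0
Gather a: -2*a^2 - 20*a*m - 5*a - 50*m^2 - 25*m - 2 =-2*a^2 + a*(-20*m - 5) - 50*m^2 - 25*m - 2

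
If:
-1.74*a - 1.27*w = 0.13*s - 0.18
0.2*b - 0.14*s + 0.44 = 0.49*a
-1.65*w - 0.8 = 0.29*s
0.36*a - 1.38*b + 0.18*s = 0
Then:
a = 0.55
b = 0.37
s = 1.75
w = -0.79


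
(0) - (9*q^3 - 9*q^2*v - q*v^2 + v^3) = -9*q^3 + 9*q^2*v + q*v^2 - v^3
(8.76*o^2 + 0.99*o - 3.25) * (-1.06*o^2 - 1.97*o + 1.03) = -9.2856*o^4 - 18.3066*o^3 + 10.5175*o^2 + 7.4222*o - 3.3475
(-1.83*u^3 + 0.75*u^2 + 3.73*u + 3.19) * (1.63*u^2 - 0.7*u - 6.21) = -2.9829*u^5 + 2.5035*u^4 + 16.9192*u^3 - 2.0688*u^2 - 25.3963*u - 19.8099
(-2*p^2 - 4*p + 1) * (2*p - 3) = -4*p^3 - 2*p^2 + 14*p - 3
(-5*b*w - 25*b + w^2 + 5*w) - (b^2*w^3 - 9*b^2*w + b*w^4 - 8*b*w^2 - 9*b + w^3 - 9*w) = -b^2*w^3 + 9*b^2*w - b*w^4 + 8*b*w^2 - 5*b*w - 16*b - w^3 + w^2 + 14*w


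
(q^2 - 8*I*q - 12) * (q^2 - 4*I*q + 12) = q^4 - 12*I*q^3 - 32*q^2 - 48*I*q - 144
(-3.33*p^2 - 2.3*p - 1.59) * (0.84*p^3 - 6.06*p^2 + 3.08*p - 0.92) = -2.7972*p^5 + 18.2478*p^4 + 2.346*p^3 + 5.615*p^2 - 2.7812*p + 1.4628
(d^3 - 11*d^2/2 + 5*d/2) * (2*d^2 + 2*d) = 2*d^5 - 9*d^4 - 6*d^3 + 5*d^2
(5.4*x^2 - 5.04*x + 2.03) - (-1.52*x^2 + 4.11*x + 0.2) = 6.92*x^2 - 9.15*x + 1.83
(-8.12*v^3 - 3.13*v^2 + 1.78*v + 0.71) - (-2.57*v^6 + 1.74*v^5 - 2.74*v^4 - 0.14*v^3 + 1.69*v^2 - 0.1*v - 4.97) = 2.57*v^6 - 1.74*v^5 + 2.74*v^4 - 7.98*v^3 - 4.82*v^2 + 1.88*v + 5.68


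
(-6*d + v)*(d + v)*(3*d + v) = -18*d^3 - 21*d^2*v - 2*d*v^2 + v^3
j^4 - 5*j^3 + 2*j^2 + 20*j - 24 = (j - 3)*(j - 2)^2*(j + 2)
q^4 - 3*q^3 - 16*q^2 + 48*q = q*(q - 4)*(q - 3)*(q + 4)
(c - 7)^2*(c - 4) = c^3 - 18*c^2 + 105*c - 196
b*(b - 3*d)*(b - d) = b^3 - 4*b^2*d + 3*b*d^2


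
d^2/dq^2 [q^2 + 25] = 2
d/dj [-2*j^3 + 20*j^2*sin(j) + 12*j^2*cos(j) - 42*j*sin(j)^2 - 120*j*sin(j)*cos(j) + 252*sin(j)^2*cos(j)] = -12*j^2*sin(j) + 20*j^2*cos(j) - 6*j^2 + 40*j*sin(j) - 42*j*sin(2*j) + 24*j*cos(j) - 120*j*cos(2*j) - 63*sin(j) - 60*sin(2*j) + 189*sin(3*j) + 21*cos(2*j) - 21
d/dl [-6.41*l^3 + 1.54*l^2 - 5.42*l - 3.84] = -19.23*l^2 + 3.08*l - 5.42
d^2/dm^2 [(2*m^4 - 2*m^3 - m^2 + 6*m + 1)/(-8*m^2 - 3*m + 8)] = 2*(-128*m^6 - 144*m^5 + 330*m^4 + 122*m^3 - 912*m^2 - 840*m - 153)/(512*m^6 + 576*m^5 - 1320*m^4 - 1125*m^3 + 1320*m^2 + 576*m - 512)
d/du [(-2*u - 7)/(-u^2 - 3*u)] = (-2*u^2 - 14*u - 21)/(u^2*(u^2 + 6*u + 9))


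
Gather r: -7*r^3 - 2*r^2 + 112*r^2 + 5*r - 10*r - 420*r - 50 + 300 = -7*r^3 + 110*r^2 - 425*r + 250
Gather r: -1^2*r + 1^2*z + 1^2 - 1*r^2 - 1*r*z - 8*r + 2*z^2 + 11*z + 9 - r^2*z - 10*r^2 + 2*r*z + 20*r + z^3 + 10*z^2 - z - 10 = r^2*(-z - 11) + r*(z + 11) + z^3 + 12*z^2 + 11*z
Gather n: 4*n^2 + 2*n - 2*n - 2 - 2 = 4*n^2 - 4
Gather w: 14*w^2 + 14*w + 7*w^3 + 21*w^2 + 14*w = 7*w^3 + 35*w^2 + 28*w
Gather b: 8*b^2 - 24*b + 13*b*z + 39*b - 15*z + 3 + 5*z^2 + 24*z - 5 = 8*b^2 + b*(13*z + 15) + 5*z^2 + 9*z - 2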